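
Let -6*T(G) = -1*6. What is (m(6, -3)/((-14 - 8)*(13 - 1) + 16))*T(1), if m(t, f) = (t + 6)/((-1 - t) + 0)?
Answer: 3/434 ≈ 0.0069124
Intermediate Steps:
m(t, f) = (6 + t)/(-1 - t)
T(G) = 1 (T(G) = -(-1)*6/6 = -⅙*(-6) = 1)
(m(6, -3)/((-14 - 8)*(13 - 1) + 16))*T(1) = (((-6 - 1*6)/(1 + 6))/((-14 - 8)*(13 - 1) + 16))*1 = (((-6 - 6)/7)/(-22*12 + 16))*1 = (((⅐)*(-12))/(-264 + 16))*1 = (-12/7/(-248))*1 = -1/248*(-12/7)*1 = (3/434)*1 = 3/434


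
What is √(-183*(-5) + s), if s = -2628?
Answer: I*√1713 ≈ 41.388*I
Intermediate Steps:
√(-183*(-5) + s) = √(-183*(-5) - 2628) = √(915 - 2628) = √(-1713) = I*√1713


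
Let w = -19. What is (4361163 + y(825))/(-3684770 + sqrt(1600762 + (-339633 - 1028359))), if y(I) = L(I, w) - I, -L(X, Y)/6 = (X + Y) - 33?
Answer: -1604975268900/1357752972013 - 435570*sqrt(232770)/1357752972013 ≈ -1.1822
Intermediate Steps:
L(X, Y) = 198 - 6*X - 6*Y (L(X, Y) = -6*((X + Y) - 33) = -6*(-33 + X + Y) = 198 - 6*X - 6*Y)
y(I) = 312 - 7*I (y(I) = (198 - 6*I - 6*(-19)) - I = (198 - 6*I + 114) - I = (312 - 6*I) - I = 312 - 7*I)
(4361163 + y(825))/(-3684770 + sqrt(1600762 + (-339633 - 1028359))) = (4361163 + (312 - 7*825))/(-3684770 + sqrt(1600762 + (-339633 - 1028359))) = (4361163 + (312 - 5775))/(-3684770 + sqrt(1600762 - 1367992)) = (4361163 - 5463)/(-3684770 + sqrt(232770)) = 4355700/(-3684770 + sqrt(232770))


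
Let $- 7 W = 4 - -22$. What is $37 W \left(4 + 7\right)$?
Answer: $- \frac{10582}{7} \approx -1511.7$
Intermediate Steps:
$W = - \frac{26}{7}$ ($W = - \frac{4 - -22}{7} = - \frac{4 + 22}{7} = \left(- \frac{1}{7}\right) 26 = - \frac{26}{7} \approx -3.7143$)
$37 W \left(4 + 7\right) = 37 \left(- \frac{26}{7}\right) \left(4 + 7\right) = \left(- \frac{962}{7}\right) 11 = - \frac{10582}{7}$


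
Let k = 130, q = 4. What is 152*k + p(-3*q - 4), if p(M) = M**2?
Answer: 20016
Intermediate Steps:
152*k + p(-3*q - 4) = 152*130 + (-3*4 - 4)**2 = 19760 + (-12 - 4)**2 = 19760 + (-16)**2 = 19760 + 256 = 20016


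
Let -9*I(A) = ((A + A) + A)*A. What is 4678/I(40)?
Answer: -7017/800 ≈ -8.7713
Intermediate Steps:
I(A) = -A**2/3 (I(A) = -((A + A) + A)*A/9 = -(2*A + A)*A/9 = -3*A*A/9 = -A**2/3)
4678/I(40) = 4678/((-1/3*40**2)) = 4678/((-1/3*1600)) = 4678/(-1600/3) = 4678*(-3/1600) = -7017/800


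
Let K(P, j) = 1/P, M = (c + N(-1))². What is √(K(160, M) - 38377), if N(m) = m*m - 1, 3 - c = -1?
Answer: I*√61403190/40 ≈ 195.9*I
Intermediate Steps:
c = 4 (c = 3 - 1*(-1) = 3 + 1 = 4)
N(m) = -1 + m² (N(m) = m² - 1 = -1 + m²)
M = 16 (M = (4 + (-1 + (-1)²))² = (4 + (-1 + 1))² = (4 + 0)² = 4² = 16)
√(K(160, M) - 38377) = √(1/160 - 38377) = √(-6140319/160) = I*√61403190/40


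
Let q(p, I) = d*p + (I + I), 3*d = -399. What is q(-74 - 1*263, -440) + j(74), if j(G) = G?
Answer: 44015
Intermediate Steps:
d = -133 (d = (1/3)*(-399) = -133)
q(p, I) = -133*p + 2*I (q(p, I) = -133*p + (I + I) = -133*p + 2*I)
q(-74 - 1*263, -440) + j(74) = (-133*(-74 - 1*263) + 2*(-440)) + 74 = (-133*(-74 - 263) - 880) + 74 = (-133*(-337) - 880) + 74 = (44821 - 880) + 74 = 43941 + 74 = 44015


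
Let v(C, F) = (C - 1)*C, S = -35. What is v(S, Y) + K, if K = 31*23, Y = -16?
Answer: 1973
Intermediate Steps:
K = 713
v(C, F) = C*(-1 + C) (v(C, F) = (-1 + C)*C = C*(-1 + C))
v(S, Y) + K = -35*(-1 - 35) + 713 = -35*(-36) + 713 = 1260 + 713 = 1973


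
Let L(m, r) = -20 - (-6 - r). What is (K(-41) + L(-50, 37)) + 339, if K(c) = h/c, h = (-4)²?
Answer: 14826/41 ≈ 361.61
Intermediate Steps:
h = 16
L(m, r) = -14 + r (L(m, r) = -20 + (6 + r) = -14 + r)
K(c) = 16/c
(K(-41) + L(-50, 37)) + 339 = (16/(-41) + (-14 + 37)) + 339 = (16*(-1/41) + 23) + 339 = (-16/41 + 23) + 339 = 927/41 + 339 = 14826/41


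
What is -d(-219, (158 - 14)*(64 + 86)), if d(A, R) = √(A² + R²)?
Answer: -3*√51845329 ≈ -21601.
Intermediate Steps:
-d(-219, (158 - 14)*(64 + 86)) = -√((-219)² + ((158 - 14)*(64 + 86))²) = -√(47961 + (144*150)²) = -√(47961 + 21600²) = -√(47961 + 466560000) = -√466607961 = -3*√51845329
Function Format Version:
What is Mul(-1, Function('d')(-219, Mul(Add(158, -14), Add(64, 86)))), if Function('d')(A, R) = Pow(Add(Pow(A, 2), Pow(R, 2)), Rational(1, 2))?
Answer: Mul(-3, Pow(51845329, Rational(1, 2))) ≈ -21601.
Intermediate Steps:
Mul(-1, Function('d')(-219, Mul(Add(158, -14), Add(64, 86)))) = Mul(-1, Pow(Add(Pow(-219, 2), Pow(Mul(Add(158, -14), Add(64, 86)), 2)), Rational(1, 2))) = Mul(-1, Pow(Add(47961, Pow(Mul(144, 150), 2)), Rational(1, 2))) = Mul(-1, Pow(Add(47961, Pow(21600, 2)), Rational(1, 2))) = Mul(-1, Pow(Add(47961, 466560000), Rational(1, 2))) = Mul(-1, Pow(466607961, Rational(1, 2))) = Mul(-1, Mul(3, Pow(51845329, Rational(1, 2)))) = Mul(-3, Pow(51845329, Rational(1, 2)))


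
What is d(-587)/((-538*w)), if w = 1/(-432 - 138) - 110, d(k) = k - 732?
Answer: -375915/16866569 ≈ -0.022288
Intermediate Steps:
d(k) = -732 + k
w = -62701/570 (w = 1/(-570) - 110 = -1/570 - 110 = -62701/570 ≈ -110.00)
d(-587)/((-538*w)) = (-732 - 587)/((-538*(-62701/570))) = -1319/16866569/285 = -1319*285/16866569 = -375915/16866569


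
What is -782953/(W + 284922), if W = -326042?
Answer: 782953/41120 ≈ 19.041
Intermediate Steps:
-782953/(W + 284922) = -782953/(-326042 + 284922) = -782953/(-41120) = -782953*(-1/41120) = 782953/41120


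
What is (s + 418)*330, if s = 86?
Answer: 166320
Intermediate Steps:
(s + 418)*330 = (86 + 418)*330 = 504*330 = 166320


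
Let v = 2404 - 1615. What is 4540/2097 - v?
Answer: -1649993/2097 ≈ -786.83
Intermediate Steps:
v = 789
4540/2097 - v = 4540/2097 - 1*789 = 4540*(1/2097) - 789 = 4540/2097 - 789 = -1649993/2097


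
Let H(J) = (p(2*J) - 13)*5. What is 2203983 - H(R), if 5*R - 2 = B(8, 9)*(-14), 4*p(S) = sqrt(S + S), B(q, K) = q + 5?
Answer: 2204048 - 15*I ≈ 2.204e+6 - 15.0*I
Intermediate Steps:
B(q, K) = 5 + q
p(S) = sqrt(2)*sqrt(S)/4 (p(S) = sqrt(S + S)/4 = sqrt(2*S)/4 = (sqrt(2)*sqrt(S))/4 = sqrt(2)*sqrt(S)/4)
R = -36 (R = 2/5 + ((5 + 8)*(-14))/5 = 2/5 + (13*(-14))/5 = 2/5 + (1/5)*(-182) = 2/5 - 182/5 = -36)
H(J) = -65 + 5*sqrt(J)/2 (H(J) = (sqrt(2)*sqrt(2*J)/4 - 13)*5 = (sqrt(2)*(sqrt(2)*sqrt(J))/4 - 13)*5 = (sqrt(J)/2 - 13)*5 = (-13 + sqrt(J)/2)*5 = -65 + 5*sqrt(J)/2)
2203983 - H(R) = 2203983 - (-65 + 5*sqrt(-36)/2) = 2203983 - (-65 + 5*(6*I)/2) = 2203983 - (-65 + 15*I) = 2203983 + (65 - 15*I) = 2204048 - 15*I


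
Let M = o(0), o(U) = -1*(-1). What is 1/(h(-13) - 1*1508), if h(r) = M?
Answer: -1/1507 ≈ -0.00066357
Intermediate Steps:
o(U) = 1
M = 1
h(r) = 1
1/(h(-13) - 1*1508) = 1/(1 - 1*1508) = 1/(1 - 1508) = 1/(-1507) = -1/1507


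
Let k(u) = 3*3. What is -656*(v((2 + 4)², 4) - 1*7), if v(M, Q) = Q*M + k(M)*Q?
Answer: -113488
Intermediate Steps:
k(u) = 9
v(M, Q) = 9*Q + M*Q (v(M, Q) = Q*M + 9*Q = M*Q + 9*Q = 9*Q + M*Q)
-656*(v((2 + 4)², 4) - 1*7) = -656*(4*(9 + (2 + 4)²) - 1*7) = -656*(4*(9 + 6²) - 7) = -656*(4*(9 + 36) - 7) = -656*(4*45 - 7) = -656*(180 - 7) = -656*173 = -113488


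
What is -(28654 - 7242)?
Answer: -21412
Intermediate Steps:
-(28654 - 7242) = -1*21412 = -21412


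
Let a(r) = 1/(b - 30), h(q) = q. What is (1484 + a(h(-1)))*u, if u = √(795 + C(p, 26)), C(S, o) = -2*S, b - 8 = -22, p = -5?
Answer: 65295*√805/44 ≈ 42104.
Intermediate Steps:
b = -14 (b = 8 - 22 = -14)
a(r) = -1/44 (a(r) = 1/(-14 - 30) = 1/(-44) = -1/44)
u = √805 (u = √(795 - 2*(-5)) = √(795 + 10) = √805 ≈ 28.373)
(1484 + a(h(-1)))*u = (1484 - 1/44)*√805 = 65295*√805/44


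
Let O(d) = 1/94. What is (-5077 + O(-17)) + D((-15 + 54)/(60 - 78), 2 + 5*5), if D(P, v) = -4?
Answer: -477613/94 ≈ -5081.0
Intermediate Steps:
O(d) = 1/94
(-5077 + O(-17)) + D((-15 + 54)/(60 - 78), 2 + 5*5) = (-5077 + 1/94) - 4 = -477237/94 - 4 = -477613/94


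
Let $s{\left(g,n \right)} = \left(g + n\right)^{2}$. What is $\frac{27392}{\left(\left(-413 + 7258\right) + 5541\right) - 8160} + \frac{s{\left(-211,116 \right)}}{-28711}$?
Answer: $\frac{374156031}{60666343} \approx 6.1674$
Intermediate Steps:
$\frac{27392}{\left(\left(-413 + 7258\right) + 5541\right) - 8160} + \frac{s{\left(-211,116 \right)}}{-28711} = \frac{27392}{\left(\left(-413 + 7258\right) + 5541\right) - 8160} + \frac{\left(-211 + 116\right)^{2}}{-28711} = \frac{27392}{\left(6845 + 5541\right) - 8160} + \left(-95\right)^{2} \left(- \frac{1}{28711}\right) = \frac{27392}{12386 - 8160} + 9025 \left(- \frac{1}{28711}\right) = \frac{27392}{4226} - \frac{9025}{28711} = 27392 \cdot \frac{1}{4226} - \frac{9025}{28711} = \frac{13696}{2113} - \frac{9025}{28711} = \frac{374156031}{60666343}$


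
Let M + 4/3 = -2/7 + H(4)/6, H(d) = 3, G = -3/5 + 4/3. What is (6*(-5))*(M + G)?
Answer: 81/7 ≈ 11.571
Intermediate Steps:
G = 11/15 (G = -3*⅕ + 4*(⅓) = -⅗ + 4/3 = 11/15 ≈ 0.73333)
M = -47/42 (M = -4/3 + (-2/7 + 3/6) = -4/3 + (-2*⅐ + 3*(⅙)) = -4/3 + (-2/7 + ½) = -4/3 + 3/14 = -47/42 ≈ -1.1190)
(6*(-5))*(M + G) = (6*(-5))*(-47/42 + 11/15) = -30*(-27/70) = 81/7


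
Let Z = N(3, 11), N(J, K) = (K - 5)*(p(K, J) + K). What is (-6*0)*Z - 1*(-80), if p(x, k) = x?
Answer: 80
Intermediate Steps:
N(J, K) = 2*K*(-5 + K) (N(J, K) = (K - 5)*(K + K) = (-5 + K)*(2*K) = 2*K*(-5 + K))
Z = 132 (Z = 2*11*(-5 + 11) = 2*11*6 = 132)
(-6*0)*Z - 1*(-80) = -6*0*132 - 1*(-80) = 0*132 + 80 = 0 + 80 = 80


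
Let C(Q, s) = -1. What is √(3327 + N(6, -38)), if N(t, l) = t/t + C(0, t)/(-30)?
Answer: √2995230/30 ≈ 57.689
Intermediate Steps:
N(t, l) = 31/30 (N(t, l) = t/t - 1/(-30) = 1 - 1*(-1/30) = 1 + 1/30 = 31/30)
√(3327 + N(6, -38)) = √(3327 + 31/30) = √(99841/30) = √2995230/30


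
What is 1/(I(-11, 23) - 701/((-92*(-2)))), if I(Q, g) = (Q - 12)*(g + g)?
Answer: -184/195373 ≈ -0.00094179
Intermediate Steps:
I(Q, g) = 2*g*(-12 + Q) (I(Q, g) = (-12 + Q)*(2*g) = 2*g*(-12 + Q))
1/(I(-11, 23) - 701/((-92*(-2)))) = 1/(2*23*(-12 - 11) - 701/((-92*(-2)))) = 1/(2*23*(-23) - 701/184) = 1/(-1058 - 701*1/184) = 1/(-1058 - 701/184) = 1/(-195373/184) = -184/195373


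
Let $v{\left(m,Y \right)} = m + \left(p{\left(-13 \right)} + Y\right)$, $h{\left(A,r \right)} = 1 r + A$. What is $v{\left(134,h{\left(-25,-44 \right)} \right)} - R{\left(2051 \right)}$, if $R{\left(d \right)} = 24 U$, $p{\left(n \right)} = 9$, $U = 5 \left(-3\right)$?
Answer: $434$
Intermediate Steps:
$U = -15$
$R{\left(d \right)} = -360$ ($R{\left(d \right)} = 24 \left(-15\right) = -360$)
$h{\left(A,r \right)} = A + r$ ($h{\left(A,r \right)} = r + A = A + r$)
$v{\left(m,Y \right)} = 9 + Y + m$ ($v{\left(m,Y \right)} = m + \left(9 + Y\right) = 9 + Y + m$)
$v{\left(134,h{\left(-25,-44 \right)} \right)} - R{\left(2051 \right)} = \left(9 - 69 + 134\right) - -360 = \left(9 - 69 + 134\right) + 360 = 74 + 360 = 434$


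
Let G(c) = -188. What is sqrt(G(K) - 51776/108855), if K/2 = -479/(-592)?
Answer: 2*I*sqrt(62036815255)/36285 ≈ 13.729*I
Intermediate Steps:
K = 479/296 (K = 2*(-479/(-592)) = 2*(-479*(-1/592)) = 2*(479/592) = 479/296 ≈ 1.6182)
sqrt(G(K) - 51776/108855) = sqrt(-188 - 51776/108855) = sqrt(-20516516/108855) = 2*I*sqrt(62036815255)/36285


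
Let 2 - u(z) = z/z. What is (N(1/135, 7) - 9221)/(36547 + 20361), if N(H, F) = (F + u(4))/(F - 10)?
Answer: -27671/170724 ≈ -0.16208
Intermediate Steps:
u(z) = 1 (u(z) = 2 - z/z = 2 - 1*1 = 2 - 1 = 1)
N(H, F) = (1 + F)/(-10 + F) (N(H, F) = (F + 1)/(F - 10) = (1 + F)/(-10 + F))
(N(1/135, 7) - 9221)/(36547 + 20361) = ((1 + 7)/(-10 + 7) - 9221)/(36547 + 20361) = (8/(-3) - 9221)/56908 = (-1/3*8 - 9221)*(1/56908) = (-8/3 - 9221)*(1/56908) = -27671/3*1/56908 = -27671/170724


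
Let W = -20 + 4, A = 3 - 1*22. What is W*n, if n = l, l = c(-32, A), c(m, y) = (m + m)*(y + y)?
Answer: -38912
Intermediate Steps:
A = -19 (A = 3 - 22 = -19)
W = -16
c(m, y) = 4*m*y (c(m, y) = (2*m)*(2*y) = 4*m*y)
l = 2432 (l = 4*(-32)*(-19) = 2432)
n = 2432
W*n = -16*2432 = -38912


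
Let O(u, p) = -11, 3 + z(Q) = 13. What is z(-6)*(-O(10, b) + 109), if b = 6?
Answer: 1200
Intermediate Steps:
z(Q) = 10 (z(Q) = -3 + 13 = 10)
z(-6)*(-O(10, b) + 109) = 10*(-1*(-11) + 109) = 10*(11 + 109) = 10*120 = 1200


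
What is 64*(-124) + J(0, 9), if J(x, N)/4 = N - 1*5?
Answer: -7920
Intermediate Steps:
J(x, N) = -20 + 4*N (J(x, N) = 4*(N - 1*5) = 4*(N - 5) = 4*(-5 + N) = -20 + 4*N)
64*(-124) + J(0, 9) = 64*(-124) + (-20 + 4*9) = -7936 + (-20 + 36) = -7936 + 16 = -7920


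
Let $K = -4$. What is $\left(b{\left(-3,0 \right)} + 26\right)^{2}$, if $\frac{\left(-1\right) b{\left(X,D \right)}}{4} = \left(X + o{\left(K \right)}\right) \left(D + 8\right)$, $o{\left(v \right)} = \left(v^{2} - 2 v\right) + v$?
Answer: $268324$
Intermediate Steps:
$o{\left(v \right)} = v^{2} - v$
$b{\left(X,D \right)} = - 4 \left(8 + D\right) \left(20 + X\right)$ ($b{\left(X,D \right)} = - 4 \left(X - 4 \left(-1 - 4\right)\right) \left(D + 8\right) = - 4 \left(X - -20\right) \left(8 + D\right) = - 4 \left(X + 20\right) \left(8 + D\right) = - 4 \left(20 + X\right) \left(8 + D\right) = - 4 \left(8 + D\right) \left(20 + X\right)$)
$\left(b{\left(-3,0 \right)} + 26\right)^{2} = \left(\left(-640 - 0 - -96 - 0 \left(-3\right)\right) + 26\right)^{2} = \left(\left(-640 + 0 + 96 + 0\right) + 26\right)^{2} = \left(-544 + 26\right)^{2} = \left(-518\right)^{2} = 268324$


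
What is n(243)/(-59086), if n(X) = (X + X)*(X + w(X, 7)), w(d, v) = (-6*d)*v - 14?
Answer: 2424411/29543 ≈ 82.064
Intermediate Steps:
w(d, v) = -14 - 6*d*v (w(d, v) = -6*d*v - 14 = -14 - 6*d*v)
n(X) = 2*X*(-14 - 41*X) (n(X) = (X + X)*(X + (-14 - 6*X*7)) = (2*X)*(X + (-14 - 42*X)) = (2*X)*(-14 - 41*X) = 2*X*(-14 - 41*X))
n(243)/(-59086) = -2*243*(14 + 41*243)/(-59086) = -2*243*(14 + 9963)*(-1/59086) = -2*243*9977*(-1/59086) = -4848822*(-1/59086) = 2424411/29543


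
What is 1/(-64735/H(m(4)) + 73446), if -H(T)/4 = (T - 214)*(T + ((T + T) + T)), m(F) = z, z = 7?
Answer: 23184/1702707329 ≈ 1.3616e-5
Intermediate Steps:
m(F) = 7
H(T) = -16*T*(-214 + T) (H(T) = -4*(T - 214)*(T + ((T + T) + T)) = -4*(-214 + T)*(T + (2*T + T)) = -4*(-214 + T)*(T + 3*T) = -4*(-214 + T)*4*T = -16*T*(-214 + T))
1/(-64735/H(m(4)) + 73446) = 1/(-64735*1/(112*(214 - 1*7)) + 73446) = 1/(-64735*1/(112*(214 - 7)) + 73446) = 1/(-64735/(16*7*207) + 73446) = 1/(-64735/23184 + 73446) = 1/(1702707329/23184) = 23184/1702707329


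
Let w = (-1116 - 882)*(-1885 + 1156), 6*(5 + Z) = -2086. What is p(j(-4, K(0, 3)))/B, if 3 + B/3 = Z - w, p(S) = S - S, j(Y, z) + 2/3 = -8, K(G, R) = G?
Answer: 0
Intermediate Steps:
j(Y, z) = -26/3 (j(Y, z) = -2/3 - 8 = -26/3)
Z = -1058/3 (Z = -5 + (1/6)*(-2086) = -5 - 1043/3 = -1058/3 ≈ -352.67)
w = 1456542 (w = -1998*(-729) = 1456542)
p(S) = 0
B = -4370693 (B = -9 + 3*(-1058/3 - 1*1456542) = -9 + 3*(-1058/3 - 1456542) = -9 + 3*(-4370684/3) = -9 - 4370684 = -4370693)
p(j(-4, K(0, 3)))/B = 0/(-4370693) = 0*(-1/4370693) = 0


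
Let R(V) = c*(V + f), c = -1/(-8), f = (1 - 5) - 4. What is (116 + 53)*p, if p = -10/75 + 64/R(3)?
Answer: -259922/15 ≈ -17328.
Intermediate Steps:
f = -8 (f = -4 - 4 = -8)
c = ⅛ (c = -1*(-⅛) = ⅛ ≈ 0.12500)
R(V) = -1 + V/8 (R(V) = (V - 8)/8 = (-8 + V)/8 = -1 + V/8)
p = -1538/15 (p = -10/75 + 64/(-1 + (⅛)*3) = -10*1/75 + 64/(-1 + 3/8) = -2/15 + 64/(-5/8) = -2/15 + 64*(-8/5) = -2/15 - 512/5 = -1538/15 ≈ -102.53)
(116 + 53)*p = (116 + 53)*(-1538/15) = 169*(-1538/15) = -259922/15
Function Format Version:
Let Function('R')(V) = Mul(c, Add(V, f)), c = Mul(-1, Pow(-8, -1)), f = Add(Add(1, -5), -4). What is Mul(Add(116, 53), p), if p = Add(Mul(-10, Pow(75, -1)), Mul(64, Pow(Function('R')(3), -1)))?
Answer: Rational(-259922, 15) ≈ -17328.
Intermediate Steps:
f = -8 (f = Add(-4, -4) = -8)
c = Rational(1, 8) (c = Mul(-1, Rational(-1, 8)) = Rational(1, 8) ≈ 0.12500)
Function('R')(V) = Add(-1, Mul(Rational(1, 8), V)) (Function('R')(V) = Mul(Rational(1, 8), Add(V, -8)) = Mul(Rational(1, 8), Add(-8, V)) = Add(-1, Mul(Rational(1, 8), V)))
p = Rational(-1538, 15) (p = Add(Mul(-10, Pow(75, -1)), Mul(64, Pow(Add(-1, Mul(Rational(1, 8), 3)), -1))) = Add(Mul(-10, Rational(1, 75)), Mul(64, Pow(Add(-1, Rational(3, 8)), -1))) = Add(Rational(-2, 15), Mul(64, Pow(Rational(-5, 8), -1))) = Add(Rational(-2, 15), Mul(64, Rational(-8, 5))) = Add(Rational(-2, 15), Rational(-512, 5)) = Rational(-1538, 15) ≈ -102.53)
Mul(Add(116, 53), p) = Mul(Add(116, 53), Rational(-1538, 15)) = Mul(169, Rational(-1538, 15)) = Rational(-259922, 15)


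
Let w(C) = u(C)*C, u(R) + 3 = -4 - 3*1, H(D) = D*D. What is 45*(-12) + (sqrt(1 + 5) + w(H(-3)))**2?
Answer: 7566 - 180*sqrt(6) ≈ 7125.1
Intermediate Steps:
H(D) = D**2
u(R) = -10 (u(R) = -3 + (-4 - 3*1) = -3 + (-4 - 3) = -3 - 7 = -10)
w(C) = -10*C
45*(-12) + (sqrt(1 + 5) + w(H(-3)))**2 = 45*(-12) + (sqrt(1 + 5) - 10*(-3)**2)**2 = -540 + (sqrt(6) - 10*9)**2 = -540 + (sqrt(6) - 90)**2 = -540 + (-90 + sqrt(6))**2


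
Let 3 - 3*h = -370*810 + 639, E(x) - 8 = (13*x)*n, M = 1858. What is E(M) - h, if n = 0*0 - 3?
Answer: -172142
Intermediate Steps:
n = -3 (n = 0 - 3 = -3)
E(x) = 8 - 39*x (E(x) = 8 + (13*x)*(-3) = 8 - 39*x)
h = 99688 (h = 1 - (-370*810 + 639)/3 = 1 - (-299700 + 639)/3 = 1 - 1/3*(-299061) = 1 + 99687 = 99688)
E(M) - h = (8 - 39*1858) - 1*99688 = (8 - 72462) - 99688 = -72454 - 99688 = -172142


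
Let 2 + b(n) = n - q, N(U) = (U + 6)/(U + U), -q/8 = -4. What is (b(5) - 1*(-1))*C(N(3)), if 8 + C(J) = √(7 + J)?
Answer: 224 - 14*√34 ≈ 142.37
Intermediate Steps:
q = 32 (q = -8*(-4) = 32)
N(U) = (6 + U)/(2*U) (N(U) = (6 + U)/((2*U)) = (6 + U)*(1/(2*U)) = (6 + U)/(2*U))
C(J) = -8 + √(7 + J)
b(n) = -34 + n (b(n) = -2 + (n - 1*32) = -2 + (n - 32) = -2 + (-32 + n) = -34 + n)
(b(5) - 1*(-1))*C(N(3)) = ((-34 + 5) - 1*(-1))*(-8 + √(7 + (½)*(6 + 3)/3)) = (-29 + 1)*(-8 + √(7 + (½)*(⅓)*9)) = -28*(-8 + √(7 + 3/2)) = -28*(-8 + √(17/2)) = -28*(-8 + √34/2) = 224 - 14*√34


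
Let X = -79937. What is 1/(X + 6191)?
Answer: -1/73746 ≈ -1.3560e-5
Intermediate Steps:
1/(X + 6191) = 1/(-79937 + 6191) = 1/(-73746) = -1/73746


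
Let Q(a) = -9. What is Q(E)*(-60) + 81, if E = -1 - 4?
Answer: 621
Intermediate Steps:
E = -5
Q(E)*(-60) + 81 = -9*(-60) + 81 = 540 + 81 = 621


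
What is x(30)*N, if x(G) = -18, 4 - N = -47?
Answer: -918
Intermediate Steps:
N = 51 (N = 4 - 1*(-47) = 4 + 47 = 51)
x(30)*N = -18*51 = -918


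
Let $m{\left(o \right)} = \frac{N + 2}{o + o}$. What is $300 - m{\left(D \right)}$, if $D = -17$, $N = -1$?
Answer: $\frac{10201}{34} \approx 300.03$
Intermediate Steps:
$m{\left(o \right)} = \frac{1}{2 o}$ ($m{\left(o \right)} = \frac{-1 + 2}{o + o} = 1 \frac{1}{2 o} = \frac{1}{2 o}$)
$300 - m{\left(D \right)} = 300 - \frac{1}{2 \left(-17\right)} = 300 - \frac{1}{2} \left(- \frac{1}{17}\right) = 300 - - \frac{1}{34} = 300 + \frac{1}{34} = \frac{10201}{34}$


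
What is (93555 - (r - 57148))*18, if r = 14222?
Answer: 2456658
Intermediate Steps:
(93555 - (r - 57148))*18 = (93555 - (14222 - 57148))*18 = (93555 - 1*(-42926))*18 = (93555 + 42926)*18 = 136481*18 = 2456658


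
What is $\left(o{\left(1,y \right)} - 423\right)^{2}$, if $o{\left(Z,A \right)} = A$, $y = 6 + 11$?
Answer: $164836$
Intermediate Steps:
$y = 17$
$\left(o{\left(1,y \right)} - 423\right)^{2} = \left(17 - 423\right)^{2} = \left(-406\right)^{2} = 164836$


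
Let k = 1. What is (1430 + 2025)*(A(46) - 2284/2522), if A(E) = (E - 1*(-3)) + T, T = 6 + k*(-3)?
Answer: 222605650/1261 ≈ 1.7653e+5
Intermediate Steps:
T = 3 (T = 6 + 1*(-3) = 6 - 3 = 3)
A(E) = 6 + E (A(E) = (E - 1*(-3)) + 3 = (E + 3) + 3 = (3 + E) + 3 = 6 + E)
(1430 + 2025)*(A(46) - 2284/2522) = (1430 + 2025)*((6 + 46) - 2284/2522) = 3455*(52 - 2284*1/2522) = 3455*(52 - 1142/1261) = 3455*(64430/1261) = 222605650/1261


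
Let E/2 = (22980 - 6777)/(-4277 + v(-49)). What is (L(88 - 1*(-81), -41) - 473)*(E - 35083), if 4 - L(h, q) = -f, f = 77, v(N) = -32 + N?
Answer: 29973127520/2179 ≈ 1.3755e+7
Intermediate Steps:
E = -16203/2179 (E = 2*((22980 - 6777)/(-4277 + (-32 - 49))) = 2*(16203/(-4277 - 81)) = 2*(16203/(-4358)) = 2*(16203*(-1/4358)) = 2*(-16203/4358) = -16203/2179 ≈ -7.4360)
L(h, q) = 81 (L(h, q) = 4 - (-1)*77 = 4 - 1*(-77) = 4 + 77 = 81)
(L(88 - 1*(-81), -41) - 473)*(E - 35083) = (81 - 473)*(-16203/2179 - 35083) = -392*(-76462060/2179) = 29973127520/2179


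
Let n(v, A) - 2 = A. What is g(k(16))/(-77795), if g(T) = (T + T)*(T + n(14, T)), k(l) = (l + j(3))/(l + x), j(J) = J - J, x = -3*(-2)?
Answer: -608/9413195 ≈ -6.4590e-5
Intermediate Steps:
n(v, A) = 2 + A
x = 6
j(J) = 0
k(l) = l/(6 + l) (k(l) = (l + 0)/(l + 6) = l/(6 + l))
g(T) = 2*T*(2 + 2*T) (g(T) = (T + T)*(T + (2 + T)) = (2*T)*(2 + 2*T) = 2*T*(2 + 2*T))
g(k(16))/(-77795) = (4*(16/(6 + 16))*(1 + 16/(6 + 16)))/(-77795) = (4*(16/22)*(1 + 16/22))*(-1/77795) = (4*(16*(1/22))*(1 + 16*(1/22)))*(-1/77795) = (4*(8/11)*(1 + 8/11))*(-1/77795) = (4*(8/11)*(19/11))*(-1/77795) = (608/121)*(-1/77795) = -608/9413195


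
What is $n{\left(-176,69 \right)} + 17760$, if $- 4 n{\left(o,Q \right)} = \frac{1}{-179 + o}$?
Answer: $\frac{25219201}{1420} \approx 17760.0$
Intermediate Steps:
$n{\left(o,Q \right)} = - \frac{1}{4 \left(-179 + o\right)}$
$n{\left(-176,69 \right)} + 17760 = - \frac{1}{-716 + 4 \left(-176\right)} + 17760 = - \frac{1}{-716 - 704} + 17760 = - \frac{1}{-1420} + 17760 = \left(-1\right) \left(- \frac{1}{1420}\right) + 17760 = \frac{1}{1420} + 17760 = \frac{25219201}{1420}$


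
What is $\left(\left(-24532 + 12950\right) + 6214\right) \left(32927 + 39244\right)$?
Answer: $-387413928$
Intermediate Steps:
$\left(\left(-24532 + 12950\right) + 6214\right) \left(32927 + 39244\right) = \left(-11582 + 6214\right) 72171 = \left(-5368\right) 72171 = -387413928$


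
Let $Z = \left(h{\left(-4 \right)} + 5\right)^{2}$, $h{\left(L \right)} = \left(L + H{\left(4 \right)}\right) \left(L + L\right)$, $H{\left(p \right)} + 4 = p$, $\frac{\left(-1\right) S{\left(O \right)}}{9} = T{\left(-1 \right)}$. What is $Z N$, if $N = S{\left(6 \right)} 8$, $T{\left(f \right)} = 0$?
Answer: $0$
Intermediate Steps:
$S{\left(O \right)} = 0$ ($S{\left(O \right)} = \left(-9\right) 0 = 0$)
$H{\left(p \right)} = -4 + p$
$h{\left(L \right)} = 2 L^{2}$ ($h{\left(L \right)} = \left(L + \left(-4 + 4\right)\right) \left(L + L\right) = \left(L + 0\right) 2 L = L 2 L = 2 L^{2}$)
$Z = 1369$ ($Z = \left(2 \left(-4\right)^{2} + 5\right)^{2} = \left(2 \cdot 16 + 5\right)^{2} = \left(32 + 5\right)^{2} = 37^{2} = 1369$)
$N = 0$ ($N = 0 \cdot 8 = 0$)
$Z N = 1369 \cdot 0 = 0$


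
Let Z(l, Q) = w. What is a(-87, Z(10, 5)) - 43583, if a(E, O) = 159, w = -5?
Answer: -43424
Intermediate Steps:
Z(l, Q) = -5
a(-87, Z(10, 5)) - 43583 = 159 - 43583 = -43424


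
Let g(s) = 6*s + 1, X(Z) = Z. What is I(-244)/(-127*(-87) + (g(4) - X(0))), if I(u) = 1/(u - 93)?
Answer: -1/3731938 ≈ -2.6796e-7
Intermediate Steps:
g(s) = 1 + 6*s
I(u) = 1/(-93 + u)
I(-244)/(-127*(-87) + (g(4) - X(0))) = 1/((-93 - 244)*(-127*(-87) + ((1 + 6*4) - 1*0))) = 1/((-337)*(11049 + ((1 + 24) + 0))) = -1/(337*(11049 + (25 + 0))) = -1/(337*(11049 + 25)) = -1/337/11074 = -1/337*1/11074 = -1/3731938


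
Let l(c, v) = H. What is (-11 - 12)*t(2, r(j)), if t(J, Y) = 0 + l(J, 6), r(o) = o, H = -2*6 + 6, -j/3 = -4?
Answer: 138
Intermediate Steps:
j = 12 (j = -3*(-4) = 12)
H = -6 (H = -12 + 6 = -6)
l(c, v) = -6
t(J, Y) = -6 (t(J, Y) = 0 - 6 = -6)
(-11 - 12)*t(2, r(j)) = (-11 - 12)*(-6) = -23*(-6) = 138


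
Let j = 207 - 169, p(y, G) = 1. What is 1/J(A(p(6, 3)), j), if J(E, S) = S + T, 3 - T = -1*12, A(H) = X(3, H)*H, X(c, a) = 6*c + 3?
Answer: 1/53 ≈ 0.018868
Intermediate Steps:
X(c, a) = 3 + 6*c
A(H) = 21*H (A(H) = (3 + 6*3)*H = (3 + 18)*H = 21*H)
j = 38
T = 15 (T = 3 - (-1)*12 = 3 - 1*(-12) = 3 + 12 = 15)
J(E, S) = 15 + S (J(E, S) = S + 15 = 15 + S)
1/J(A(p(6, 3)), j) = 1/(15 + 38) = 1/53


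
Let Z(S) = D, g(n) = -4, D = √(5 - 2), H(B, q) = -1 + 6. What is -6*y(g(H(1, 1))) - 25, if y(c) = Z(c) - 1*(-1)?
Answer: -31 - 6*√3 ≈ -41.392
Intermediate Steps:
H(B, q) = 5
D = √3 ≈ 1.7320
Z(S) = √3
y(c) = 1 + √3 (y(c) = √3 - 1*(-1) = √3 + 1 = 1 + √3)
-6*y(g(H(1, 1))) - 25 = -6*(1 + √3) - 25 = (-6 - 6*√3) - 25 = -31 - 6*√3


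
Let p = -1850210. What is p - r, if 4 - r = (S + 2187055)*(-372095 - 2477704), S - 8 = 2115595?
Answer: -12261712315956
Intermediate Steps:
S = 2115603 (S = 8 + 2115595 = 2115603)
r = 12261710465746 (r = 4 - (2115603 + 2187055)*(-372095 - 2477704) = 4 - 4302658*(-2849799) = 4 - 1*(-12261710465742) = 4 + 12261710465742 = 12261710465746)
p - r = -1850210 - 1*12261710465746 = -1850210 - 12261710465746 = -12261712315956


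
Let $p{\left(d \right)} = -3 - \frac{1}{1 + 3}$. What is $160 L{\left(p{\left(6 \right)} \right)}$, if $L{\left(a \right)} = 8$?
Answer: $1280$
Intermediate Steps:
$p{\left(d \right)} = - \frac{13}{4}$ ($p{\left(d \right)} = -3 - \frac{1}{4} = - \frac{13}{4}$)
$160 L{\left(p{\left(6 \right)} \right)} = 160 \cdot 8 = 1280$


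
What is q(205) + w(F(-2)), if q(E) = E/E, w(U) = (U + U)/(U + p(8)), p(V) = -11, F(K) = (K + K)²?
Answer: 37/5 ≈ 7.4000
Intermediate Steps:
F(K) = 4*K² (F(K) = (2*K)² = 4*K²)
w(U) = 2*U/(-11 + U) (w(U) = (U + U)/(U - 11) = (2*U)/(-11 + U) = 2*U/(-11 + U))
q(E) = 1
q(205) + w(F(-2)) = 1 + 2*(4*(-2)²)/(-11 + 4*(-2)²) = 1 + 2*(4*4)/(-11 + 4*4) = 1 + 2*16/(-11 + 16) = 1 + 2*16/5 = 1 + 2*16*(⅕) = 1 + 32/5 = 37/5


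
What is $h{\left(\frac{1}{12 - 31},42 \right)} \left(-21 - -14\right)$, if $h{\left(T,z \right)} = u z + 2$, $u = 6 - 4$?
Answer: $-602$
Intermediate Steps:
$u = 2$ ($u = 6 - 4 = 2$)
$h{\left(T,z \right)} = 2 + 2 z$ ($h{\left(T,z \right)} = 2 z + 2 = 2 + 2 z$)
$h{\left(\frac{1}{12 - 31},42 \right)} \left(-21 - -14\right) = \left(2 + 2 \cdot 42\right) \left(-21 - -14\right) = \left(2 + 84\right) \left(-21 + 14\right) = 86 \left(-7\right) = -602$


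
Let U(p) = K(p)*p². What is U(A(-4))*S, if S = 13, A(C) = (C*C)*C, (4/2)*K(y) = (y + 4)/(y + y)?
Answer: 12480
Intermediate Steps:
K(y) = (4 + y)/(4*y) (K(y) = ((y + 4)/(y + y))/2 = ((4 + y)/((2*y)))/2 = ((4 + y)*(1/(2*y)))/2 = ((4 + y)/(2*y))/2 = (4 + y)/(4*y))
A(C) = C³ (A(C) = C²*C = C³)
U(p) = p*(4 + p)/4 (U(p) = ((4 + p)/(4*p))*p² = p*(4 + p)/4)
U(A(-4))*S = ((¼)*(-4)³*(4 + (-4)³))*13 = ((¼)*(-64)*(4 - 64))*13 = ((¼)*(-64)*(-60))*13 = 960*13 = 12480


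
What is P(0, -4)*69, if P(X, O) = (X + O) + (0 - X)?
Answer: -276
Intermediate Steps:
P(X, O) = O (P(X, O) = (O + X) - X = O)
P(0, -4)*69 = -4*69 = -276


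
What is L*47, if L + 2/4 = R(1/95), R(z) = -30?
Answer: -2867/2 ≈ -1433.5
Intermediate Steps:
L = -61/2 (L = -1/2 - 30 = -61/2 ≈ -30.500)
L*47 = -61/2*47 = -2867/2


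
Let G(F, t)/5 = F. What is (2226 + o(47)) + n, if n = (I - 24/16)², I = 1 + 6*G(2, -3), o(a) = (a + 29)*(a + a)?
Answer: 51641/4 ≈ 12910.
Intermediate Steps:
G(F, t) = 5*F
o(a) = 2*a*(29 + a) (o(a) = (29 + a)*(2*a) = 2*a*(29 + a))
I = 61 (I = 1 + 6*(5*2) = 1 + 6*10 = 1 + 60 = 61)
n = 14161/4 (n = (61 - 24/16)² = (61 - 24*1/16)² = (61 - 3/2)² = (119/2)² = 14161/4 ≈ 3540.3)
(2226 + o(47)) + n = (2226 + 2*47*(29 + 47)) + 14161/4 = (2226 + 2*47*76) + 14161/4 = (2226 + 7144) + 14161/4 = 9370 + 14161/4 = 51641/4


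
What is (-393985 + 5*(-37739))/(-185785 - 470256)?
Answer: 582680/656041 ≈ 0.88818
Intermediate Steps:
(-393985 + 5*(-37739))/(-185785 - 470256) = (-393985 - 188695)/(-656041) = -582680*(-1/656041) = 582680/656041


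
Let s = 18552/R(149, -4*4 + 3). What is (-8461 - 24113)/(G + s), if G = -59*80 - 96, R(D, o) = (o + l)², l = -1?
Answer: 798063/115673 ≈ 6.8993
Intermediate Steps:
R(D, o) = (-1 + o)² (R(D, o) = (o - 1)² = (-1 + o)²)
s = 4638/49 (s = 18552/((-1 + (-4*4 + 3))²) = 18552/((-1 + (-16 + 3))²) = 18552/((-1 - 13)²) = 18552/((-14)²) = 18552/196 = 18552*(1/196) = 4638/49 ≈ 94.653)
G = -4816 (G = -4720 - 96 = -4816)
(-8461 - 24113)/(G + s) = (-8461 - 24113)/(-4816 + 4638/49) = -32574/(-231346/49) = -32574*(-49/231346) = 798063/115673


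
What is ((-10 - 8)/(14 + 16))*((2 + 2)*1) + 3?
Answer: 3/5 ≈ 0.60000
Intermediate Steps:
((-10 - 8)/(14 + 16))*((2 + 2)*1) + 3 = (-18/30)*(4*1) + 3 = -18*1/30*4 + 3 = -3/5*4 + 3 = -12/5 + 3 = 3/5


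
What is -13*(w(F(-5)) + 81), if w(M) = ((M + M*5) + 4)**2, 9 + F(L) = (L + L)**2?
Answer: -3933553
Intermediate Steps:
F(L) = -9 + 4*L**2 (F(L) = -9 + (L + L)**2 = -9 + (2*L)**2 = -9 + 4*L**2)
w(M) = (4 + 6*M)**2 (w(M) = ((M + 5*M) + 4)**2 = (6*M + 4)**2 = (4 + 6*M)**2)
-13*(w(F(-5)) + 81) = -13*(4*(2 + 3*(-9 + 4*(-5)**2))**2 + 81) = -13*(4*(2 + 3*(-9 + 4*25))**2 + 81) = -13*(4*(2 + 3*(-9 + 100))**2 + 81) = -13*(4*(2 + 3*91)**2 + 81) = -13*(4*(2 + 273)**2 + 81) = -13*(4*275**2 + 81) = -13*(4*75625 + 81) = -13*(302500 + 81) = -13*302581 = -3933553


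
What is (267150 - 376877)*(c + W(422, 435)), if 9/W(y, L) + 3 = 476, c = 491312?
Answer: -25499521720295/473 ≈ -5.3910e+10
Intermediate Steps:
W(y, L) = 9/473 (W(y, L) = 9/(-3 + 476) = 9/473)
(267150 - 376877)*(c + W(422, 435)) = (267150 - 376877)*(491312 + 9/473) = -109727*232390585/473 = -25499521720295/473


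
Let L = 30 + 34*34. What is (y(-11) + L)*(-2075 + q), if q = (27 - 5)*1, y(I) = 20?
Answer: -2475918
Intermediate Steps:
L = 1186 (L = 30 + 1156 = 1186)
q = 22 (q = 22*1 = 22)
(y(-11) + L)*(-2075 + q) = (20 + 1186)*(-2075 + 22) = 1206*(-2053) = -2475918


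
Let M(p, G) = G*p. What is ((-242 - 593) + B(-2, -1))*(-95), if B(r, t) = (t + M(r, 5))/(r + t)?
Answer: 236930/3 ≈ 78977.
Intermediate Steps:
B(r, t) = (t + 5*r)/(r + t)
((-242 - 593) + B(-2, -1))*(-95) = ((-242 - 593) + (-1 + 5*(-2))/(-2 - 1))*(-95) = (-835 + (-1 - 10)/(-3))*(-95) = (-835 - 1/3*(-11))*(-95) = (-835 + 11/3)*(-95) = -2494/3*(-95) = 236930/3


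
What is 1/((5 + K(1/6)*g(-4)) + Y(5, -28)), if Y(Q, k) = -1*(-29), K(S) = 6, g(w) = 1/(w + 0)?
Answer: 2/65 ≈ 0.030769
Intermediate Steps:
g(w) = 1/w
Y(Q, k) = 29
1/((5 + K(1/6)*g(-4)) + Y(5, -28)) = 1/((5 + 6/(-4)) + 29) = 1/((5 + 6*(-1/4)) + 29) = 1/((5 - 3/2) + 29) = 1/(7/2 + 29) = 1/(65/2) = 2/65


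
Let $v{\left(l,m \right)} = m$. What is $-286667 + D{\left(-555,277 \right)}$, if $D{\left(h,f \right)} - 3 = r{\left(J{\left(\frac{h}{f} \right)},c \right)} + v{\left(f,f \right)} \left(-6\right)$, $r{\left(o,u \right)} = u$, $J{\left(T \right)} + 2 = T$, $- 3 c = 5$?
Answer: $- \frac{864983}{3} \approx -2.8833 \cdot 10^{5}$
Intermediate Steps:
$c = - \frac{5}{3}$ ($c = \left(- \frac{1}{3}\right) 5 = - \frac{5}{3} \approx -1.6667$)
$J{\left(T \right)} = -2 + T$
$D{\left(h,f \right)} = \frac{4}{3} - 6 f$ ($D{\left(h,f \right)} = 3 + \left(- \frac{5}{3} + f \left(-6\right)\right) = 3 - \left(\frac{5}{3} + 6 f\right) = \frac{4}{3} - 6 f$)
$-286667 + D{\left(-555,277 \right)} = -286667 + \left(\frac{4}{3} - 1662\right) = -286667 - \frac{4982}{3} = - \frac{864983}{3}$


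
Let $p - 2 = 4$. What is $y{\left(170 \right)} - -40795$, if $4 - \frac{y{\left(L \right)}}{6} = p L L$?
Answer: $-999581$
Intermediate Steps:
$p = 6$ ($p = 2 + 4 = 6$)
$y{\left(L \right)} = 24 - 36 L^{2}$ ($y{\left(L \right)} = 24 - 6 \cdot 6 L L = 24 - 6 \cdot 6 L^{2} = 24 - 36 L^{2}$)
$y{\left(170 \right)} - -40795 = \left(24 - 36 \cdot 170^{2}\right) - -40795 = \left(24 - 1040400\right) + 40795 = -1040376 + 40795 = -999581$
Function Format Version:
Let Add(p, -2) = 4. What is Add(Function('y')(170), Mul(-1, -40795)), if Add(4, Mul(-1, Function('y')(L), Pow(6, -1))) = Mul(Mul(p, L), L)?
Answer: -999581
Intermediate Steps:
p = 6 (p = Add(2, 4) = 6)
Function('y')(L) = Add(24, Mul(-36, Pow(L, 2))) (Function('y')(L) = Add(24, Mul(-6, Mul(Mul(6, L), L))) = Add(24, Mul(-6, Mul(6, Pow(L, 2)))) = Add(24, Mul(-36, Pow(L, 2))))
Add(Function('y')(170), Mul(-1, -40795)) = Add(Add(24, Mul(-36, Pow(170, 2))), Mul(-1, -40795)) = Add(Add(24, Mul(-36, 28900)), 40795) = Add(Add(24, -1040400), 40795) = Add(-1040376, 40795) = -999581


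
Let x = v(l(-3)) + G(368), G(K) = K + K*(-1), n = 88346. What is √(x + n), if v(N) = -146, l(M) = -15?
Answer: 210*√2 ≈ 296.98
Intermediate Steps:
G(K) = 0 (G(K) = K - K = 0)
x = -146 (x = -146 + 0 = -146)
√(x + n) = √(-146 + 88346) = √88200 = 210*√2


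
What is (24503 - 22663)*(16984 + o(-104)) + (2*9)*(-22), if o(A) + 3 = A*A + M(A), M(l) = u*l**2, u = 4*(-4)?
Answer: -267276956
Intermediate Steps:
u = -16
M(l) = -16*l**2
o(A) = -3 - 15*A**2 (o(A) = -3 + (A*A - 16*A**2) = -3 + (A**2 - 16*A**2) = -3 - 15*A**2)
(24503 - 22663)*(16984 + o(-104)) + (2*9)*(-22) = (24503 - 22663)*(16984 + (-3 - 15*(-104)**2)) + (2*9)*(-22) = 1840*(16984 + (-3 - 15*10816)) + 18*(-22) = 1840*(16984 + (-3 - 162240)) - 396 = 1840*(16984 - 162243) - 396 = 1840*(-145259) - 396 = -267276560 - 396 = -267276956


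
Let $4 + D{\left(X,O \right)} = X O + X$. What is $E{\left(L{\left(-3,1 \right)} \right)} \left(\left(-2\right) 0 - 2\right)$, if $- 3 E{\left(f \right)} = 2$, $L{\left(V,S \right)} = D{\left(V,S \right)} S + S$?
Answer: $\frac{4}{3} \approx 1.3333$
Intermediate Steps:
$D{\left(X,O \right)} = -4 + X + O X$ ($D{\left(X,O \right)} = -4 + \left(X O + X\right) = -4 + \left(O X + X\right) = -4 + \left(X + O X\right) = -4 + X + O X$)
$L{\left(V,S \right)} = S + S \left(-4 + V + S V\right)$ ($L{\left(V,S \right)} = \left(-4 + V + S V\right) S + S = S \left(-4 + V + S V\right) + S = S + S \left(-4 + V + S V\right)$)
$E{\left(f \right)} = - \frac{2}{3}$ ($E{\left(f \right)} = \left(- \frac{1}{3}\right) 2 = - \frac{2}{3}$)
$E{\left(L{\left(-3,1 \right)} \right)} \left(\left(-2\right) 0 - 2\right) = - \frac{2 \left(\left(-2\right) 0 - 2\right)}{3} = - \frac{2 \left(0 - 2\right)}{3} = \left(- \frac{2}{3}\right) \left(-2\right) = \frac{4}{3}$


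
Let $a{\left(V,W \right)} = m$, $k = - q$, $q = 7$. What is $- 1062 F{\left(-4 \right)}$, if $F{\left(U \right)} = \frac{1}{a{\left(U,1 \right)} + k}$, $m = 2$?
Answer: $\frac{1062}{5} \approx 212.4$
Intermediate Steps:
$k = -7$ ($k = \left(-1\right) 7 = -7$)
$a{\left(V,W \right)} = 2$
$F{\left(U \right)} = - \frac{1}{5}$ ($F{\left(U \right)} = \frac{1}{2 - 7} = \frac{1}{-5} = - \frac{1}{5}$)
$- 1062 F{\left(-4 \right)} = - \frac{1062 \left(-1\right)}{5} = \left(-1\right) \left(- \frac{1062}{5}\right) = \frac{1062}{5}$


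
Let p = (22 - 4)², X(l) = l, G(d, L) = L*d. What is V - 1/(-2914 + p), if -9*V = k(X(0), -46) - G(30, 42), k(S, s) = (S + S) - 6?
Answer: 1092983/7770 ≈ 140.67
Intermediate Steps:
p = 324 (p = 18² = 324)
k(S, s) = -6 + 2*S (k(S, s) = 2*S - 6 = -6 + 2*S)
V = 422/3 (V = -((-6 + 2*0) - 42*30)/9 = -((-6 + 0) - 1*1260)/9 = -(-6 - 1260)/9 = -⅑*(-1266) = 422/3 ≈ 140.67)
V - 1/(-2914 + p) = 422/3 - 1/(-2914 + 324) = 422/3 - 1/(-2590) = 422/3 - 1*(-1/2590) = 422/3 + 1/2590 = 1092983/7770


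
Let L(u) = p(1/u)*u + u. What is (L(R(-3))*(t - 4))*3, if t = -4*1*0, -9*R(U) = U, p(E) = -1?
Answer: 0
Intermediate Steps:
R(U) = -U/9
t = 0 (t = -4*0 = 0)
L(u) = 0 (L(u) = -u + u = 0)
(L(R(-3))*(t - 4))*3 = (0*(0 - 4))*3 = (0*(-4))*3 = 0*3 = 0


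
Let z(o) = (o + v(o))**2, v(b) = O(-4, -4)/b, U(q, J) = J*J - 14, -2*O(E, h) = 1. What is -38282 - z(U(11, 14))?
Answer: -9460876881/132496 ≈ -71405.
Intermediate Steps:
O(E, h) = -1/2 (O(E, h) = -1/2*1 = -1/2)
U(q, J) = -14 + J**2 (U(q, J) = J**2 - 14 = -14 + J**2)
v(b) = -1/(2*b)
z(o) = (o - 1/(2*o))**2
-38282 - z(U(11, 14)) = -38282 - (-1 + 2*(-14 + 14**2)**2)**2/(4*(-14 + 14**2)**2) = -38282 - (-1 + 2*(-14 + 196)**2)**2/(4*(-14 + 196)**2) = -38282 - (-1 + 2*182**2)**2/(4*182**2) = -38282 - (-1 + 2*33124)**2/(4*33124) = -38282 - (-1 + 66248)**2/(4*33124) = -38282 - 66247**2/(4*33124) = -38282 - 4388665009/(4*33124) = -38282 - 1*4388665009/132496 = -38282 - 4388665009/132496 = -9460876881/132496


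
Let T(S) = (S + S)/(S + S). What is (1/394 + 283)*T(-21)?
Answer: 111503/394 ≈ 283.00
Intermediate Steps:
T(S) = 1 (T(S) = (2*S)/((2*S)) = (2*S)*(1/(2*S)) = 1)
(1/394 + 283)*T(-21) = (1/394 + 283)*1 = (111503/394)*1 = 111503/394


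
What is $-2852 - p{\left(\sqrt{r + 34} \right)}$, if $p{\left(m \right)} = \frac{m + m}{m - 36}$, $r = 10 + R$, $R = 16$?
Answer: $- \frac{293746}{103} + \frac{12 \sqrt{15}}{103} \approx -2851.5$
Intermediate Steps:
$r = 26$ ($r = 10 + 16 = 26$)
$p{\left(m \right)} = \frac{2 m}{-36 + m}$
$-2852 - p{\left(\sqrt{r + 34} \right)} = -2852 - \frac{2 \sqrt{26 + 34}}{-36 + \sqrt{26 + 34}} = -2852 - \frac{2 \sqrt{60}}{-36 + \sqrt{60}} = -2852 - \frac{2 \cdot 2 \sqrt{15}}{-36 + 2 \sqrt{15}} = -2852 - \frac{4 \sqrt{15}}{-36 + 2 \sqrt{15}}$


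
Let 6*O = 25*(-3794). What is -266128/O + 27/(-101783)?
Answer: 81260638197/4827058775 ≈ 16.834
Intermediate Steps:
O = -47425/3 (O = (25*(-3794))/6 = (⅙)*(-94850) = -47425/3 ≈ -15808.)
-266128/O + 27/(-101783) = -266128/(-47425/3) + 27/(-101783) = -266128*(-3/47425) + 27*(-1/101783) = 798384/47425 - 27/101783 = 81260638197/4827058775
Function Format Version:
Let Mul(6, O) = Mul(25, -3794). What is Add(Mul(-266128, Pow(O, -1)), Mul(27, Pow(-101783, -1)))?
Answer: Rational(81260638197, 4827058775) ≈ 16.834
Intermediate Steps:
O = Rational(-47425, 3) (O = Mul(Rational(1, 6), Mul(25, -3794)) = Mul(Rational(1, 6), -94850) = Rational(-47425, 3) ≈ -15808.)
Add(Mul(-266128, Pow(O, -1)), Mul(27, Pow(-101783, -1))) = Add(Mul(-266128, Pow(Rational(-47425, 3), -1)), Mul(27, Pow(-101783, -1))) = Add(Mul(-266128, Rational(-3, 47425)), Mul(27, Rational(-1, 101783))) = Add(Rational(798384, 47425), Rational(-27, 101783)) = Rational(81260638197, 4827058775)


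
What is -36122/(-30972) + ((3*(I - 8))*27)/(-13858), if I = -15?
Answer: 69784939/53651247 ≈ 1.3007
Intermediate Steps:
-36122/(-30972) + ((3*(I - 8))*27)/(-13858) = -36122/(-30972) + ((3*(-15 - 8))*27)/(-13858) = -36122*(-1/30972) + ((3*(-23))*27)*(-1/13858) = 18061/15486 - 69*27*(-1/13858) = 18061/15486 - 1863*(-1/13858) = 18061/15486 + 1863/13858 = 69784939/53651247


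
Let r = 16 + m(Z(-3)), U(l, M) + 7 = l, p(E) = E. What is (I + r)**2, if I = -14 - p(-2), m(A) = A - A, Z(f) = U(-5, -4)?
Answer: 16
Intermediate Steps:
U(l, M) = -7 + l
Z(f) = -12 (Z(f) = -7 - 5 = -12)
m(A) = 0
r = 16 (r = 16 + 0 = 16)
I = -12 (I = -14 - 1*(-2) = -14 + 2 = -12)
(I + r)**2 = (-12 + 16)**2 = 4**2 = 16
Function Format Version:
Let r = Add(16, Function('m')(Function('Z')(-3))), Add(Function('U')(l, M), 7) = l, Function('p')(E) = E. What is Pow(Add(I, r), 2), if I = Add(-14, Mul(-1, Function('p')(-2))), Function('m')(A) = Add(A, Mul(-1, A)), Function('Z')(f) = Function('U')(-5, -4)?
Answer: 16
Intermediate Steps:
Function('U')(l, M) = Add(-7, l)
Function('Z')(f) = -12 (Function('Z')(f) = Add(-7, -5) = -12)
Function('m')(A) = 0
r = 16 (r = Add(16, 0) = 16)
I = -12 (I = Add(-14, Mul(-1, -2)) = Add(-14, 2) = -12)
Pow(Add(I, r), 2) = Pow(Add(-12, 16), 2) = Pow(4, 2) = 16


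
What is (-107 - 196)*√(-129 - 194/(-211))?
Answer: -1515*I*√228091/211 ≈ -3429.1*I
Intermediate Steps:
(-107 - 196)*√(-129 - 194/(-211)) = -303*√(-129 - 194*(-1/211)) = -303*√(-129 + 194/211) = -1515*I*√228091/211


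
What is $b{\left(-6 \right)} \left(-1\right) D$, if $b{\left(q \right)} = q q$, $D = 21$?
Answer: $-756$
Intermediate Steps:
$b{\left(q \right)} = q^{2}$
$b{\left(-6 \right)} \left(-1\right) D = \left(-6\right)^{2} \left(-1\right) 21 = 36 \left(-1\right) 21 = \left(-36\right) 21 = -756$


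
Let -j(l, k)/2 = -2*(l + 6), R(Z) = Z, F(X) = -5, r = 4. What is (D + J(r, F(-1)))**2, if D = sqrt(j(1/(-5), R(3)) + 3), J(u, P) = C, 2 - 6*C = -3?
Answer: 4841/180 + sqrt(655)/3 ≈ 35.425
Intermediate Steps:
j(l, k) = 24 + 4*l (j(l, k) = -(-4)*(l + 6) = -(-4)*(6 + l) = -2*(-12 - 2*l) = 24 + 4*l)
C = 5/6 (C = 1/3 - 1/6*(-3) = 1/3 + 1/2 = 5/6 ≈ 0.83333)
J(u, P) = 5/6
D = sqrt(655)/5 (D = sqrt((24 + 4/(-5)) + 3) = sqrt((24 + 4*(-1/5)) + 3) = sqrt((24 - 4/5) + 3) = sqrt(116/5 + 3) = sqrt(131/5) = sqrt(655)/5 ≈ 5.1186)
(D + J(r, F(-1)))**2 = (sqrt(655)/5 + 5/6)**2 = (5/6 + sqrt(655)/5)**2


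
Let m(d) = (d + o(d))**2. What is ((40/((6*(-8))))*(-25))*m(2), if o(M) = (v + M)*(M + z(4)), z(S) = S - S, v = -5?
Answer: 1000/3 ≈ 333.33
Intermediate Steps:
z(S) = 0
o(M) = M*(-5 + M) (o(M) = (-5 + M)*(M + 0) = (-5 + M)*M = M*(-5 + M))
m(d) = (d + d*(-5 + d))**2
((40/((6*(-8))))*(-25))*m(2) = ((40/((6*(-8))))*(-25))*(2**2*(-4 + 2)**2) = ((40/(-48))*(-25))*(4*(-2)**2) = ((40*(-1/48))*(-25))*(4*4) = -5/6*(-25)*16 = (125/6)*16 = 1000/3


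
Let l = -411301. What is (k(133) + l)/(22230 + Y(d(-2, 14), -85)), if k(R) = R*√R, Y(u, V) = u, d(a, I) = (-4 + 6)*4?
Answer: -411301/22238 + 133*√133/22238 ≈ -18.426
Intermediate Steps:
d(a, I) = 8 (d(a, I) = 2*4 = 8)
k(R) = R^(3/2)
(k(133) + l)/(22230 + Y(d(-2, 14), -85)) = (133^(3/2) - 411301)/(22230 + 8) = (133*√133 - 411301)/22238 = (-411301 + 133*√133)*(1/22238) = -411301/22238 + 133*√133/22238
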